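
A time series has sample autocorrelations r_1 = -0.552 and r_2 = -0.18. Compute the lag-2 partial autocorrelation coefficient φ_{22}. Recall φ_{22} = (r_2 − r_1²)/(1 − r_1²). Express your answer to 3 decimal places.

φ_{22} = (r_2 − r_1²) / (1 − r_1²)
r_1² = (-0.552)² = 0.304704
Numerator = -0.18 − 0.3047 = -0.4847; denominator = 1 − 0.3047 = 0.6953
φ_{22} = -0.4847 / 0.6953 = -0.697

-0.697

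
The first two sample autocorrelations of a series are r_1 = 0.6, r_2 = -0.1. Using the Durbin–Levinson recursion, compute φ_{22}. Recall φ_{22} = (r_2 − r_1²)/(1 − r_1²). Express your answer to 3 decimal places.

-0.719

φ_{22} = (r_2 − r_1²) / (1 − r_1²)
r_1² = (0.6)² = 0.36
Numerator = -0.1 − 0.3600 = -0.4600; denominator = 1 − 0.3600 = 0.6400
φ_{22} = -0.4600 / 0.6400 = -0.719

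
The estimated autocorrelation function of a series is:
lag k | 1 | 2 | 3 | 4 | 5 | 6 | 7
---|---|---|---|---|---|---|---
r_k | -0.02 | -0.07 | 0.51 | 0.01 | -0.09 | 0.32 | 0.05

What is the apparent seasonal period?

The largest autocorrelation is r_3 = 0.51, with a weaker echo at lag 6 (0.32); the remaining lags stay at or below 0.05.
The dominant spike at lag 3 indicates a seasonal period of 3.

3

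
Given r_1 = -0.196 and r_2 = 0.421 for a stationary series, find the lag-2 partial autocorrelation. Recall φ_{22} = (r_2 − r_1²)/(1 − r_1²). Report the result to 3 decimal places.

φ_{22} = (r_2 − r_1²) / (1 − r_1²)
r_1² = (-0.196)² = 0.038416
Numerator = 0.421 − 0.0384 = 0.3826; denominator = 1 − 0.0384 = 0.9616
φ_{22} = 0.3826 / 0.9616 = 0.398

0.398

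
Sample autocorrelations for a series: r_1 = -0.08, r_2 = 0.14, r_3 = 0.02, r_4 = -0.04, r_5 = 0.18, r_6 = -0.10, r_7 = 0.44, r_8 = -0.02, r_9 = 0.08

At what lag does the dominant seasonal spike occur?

7

The largest autocorrelation is r_7 = 0.44; the remaining lags stay at or below 0.18.
The dominant spike at lag 7 indicates a seasonal period of 7.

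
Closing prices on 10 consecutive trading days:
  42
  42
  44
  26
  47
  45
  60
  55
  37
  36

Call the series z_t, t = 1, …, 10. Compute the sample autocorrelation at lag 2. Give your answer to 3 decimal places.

Mean z̄ = (42 + 42 + 44 + 26 + 47 + 45 + 60 + 55 + 37 + 36)/10 = 43.4000
Numerator Σ_{t=1}^{8}(z_t−z̄)(z_{t+2}−z̄) = -115.9200
Denominator Σ(z_t−z̄)² = 828.4000
r_2 = -115.9200 / 828.4000 = -0.140

-0.140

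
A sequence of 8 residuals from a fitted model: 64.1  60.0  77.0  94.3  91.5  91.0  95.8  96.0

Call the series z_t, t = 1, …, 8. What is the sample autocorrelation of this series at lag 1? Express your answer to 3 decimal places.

Mean z̄ = (64.1 + 60.0 + 77.0 + 94.3 + 91.5 + 91.0 + 95.8 + 96.0)/8 = 83.7125
Numerator Σ_{t=1}^{7}(z_t−z̄)(z_{t+1}−z̄) = 928.9773
Denominator Σ(z_t−z̄)² = 1514.9288
r_1 = 928.9773 / 1514.9288 = 0.613

0.613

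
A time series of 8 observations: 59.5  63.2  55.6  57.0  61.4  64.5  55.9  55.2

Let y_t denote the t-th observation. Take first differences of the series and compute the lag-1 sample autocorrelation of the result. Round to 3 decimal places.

-0.255

First differences Δy: 3.7, -7.6, 1.4, 4.4, 3.1, -8.6, -0.7
Mean of differences = -0.6143
Numerator Σ(Δy_t−Δȳ)(Δy_{t+1}−Δȳ) = -44.4616
Denominator Σ(Δy_t−Δȳ)² = 174.1886
r_1(Δy) = -44.4616 / 174.1886 = -0.255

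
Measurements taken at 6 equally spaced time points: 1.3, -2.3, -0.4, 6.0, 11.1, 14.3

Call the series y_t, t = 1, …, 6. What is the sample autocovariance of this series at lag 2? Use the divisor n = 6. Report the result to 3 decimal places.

Mean ȳ = (1.3 − 2.3 − 0.4 + 6.0 + 11.1 + 14.3)/6 = 5.0000
Deviations: -3.7000, -7.3000, -5.4000, 1.0000, 6.1000, 9.3000
Σ_{t=1}^{4}(y_t−ȳ)(y_{t+2}−ȳ) = -10.9600
γ_2 = -10.9600 / 6 = -1.827

-1.827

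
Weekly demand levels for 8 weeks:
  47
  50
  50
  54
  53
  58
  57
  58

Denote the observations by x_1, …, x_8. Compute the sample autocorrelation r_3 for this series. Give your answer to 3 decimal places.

-0.148

Mean x̄ = (47 + 50 + 50 + 54 + 53 + 58 + 57 + 58)/8 = 53.3750
Numerator Σ_{t=1}^{5}(x_t−x̄)(x_{t+3}−x̄) = -17.7969
Denominator Σ(x_t−x̄)² = 119.8750
r_3 = -17.7969 / 119.8750 = -0.148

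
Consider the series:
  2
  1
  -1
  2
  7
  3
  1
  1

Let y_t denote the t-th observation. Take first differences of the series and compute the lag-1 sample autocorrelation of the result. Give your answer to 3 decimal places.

-0.017

First differences Δy: -1, -2, 3, 5, -4, -2, 0
Mean of differences = -0.1429
Numerator Σ(Δy_t−Δȳ)(Δy_{t+1}−Δȳ) = -1.0204
Denominator Σ(Δy_t−Δȳ)² = 58.8571
r_1(Δy) = -1.0204 / 58.8571 = -0.017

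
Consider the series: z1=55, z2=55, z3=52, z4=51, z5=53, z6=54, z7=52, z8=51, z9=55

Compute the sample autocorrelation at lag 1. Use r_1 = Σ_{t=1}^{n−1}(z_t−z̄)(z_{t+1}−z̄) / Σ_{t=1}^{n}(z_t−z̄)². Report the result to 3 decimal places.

0.058

Mean z̄ = (55 + 55 + 52 + 51 + 53 + 54 + 52 + 51 + 55)/9 = 53.1111
Numerator Σ_{t=1}^{8}(z_t−z̄)(z_{t+1}−z̄) = 1.3210
Denominator Σ(z_t−z̄)² = 22.8889
r_1 = 1.3210 / 22.8889 = 0.058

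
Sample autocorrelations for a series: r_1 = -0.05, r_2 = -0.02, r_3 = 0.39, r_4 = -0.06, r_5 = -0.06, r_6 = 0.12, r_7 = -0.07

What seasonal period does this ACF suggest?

3

The largest autocorrelation is r_3 = 0.39; the remaining lags stay at or below 0.12.
The dominant spike at lag 3 indicates a seasonal period of 3.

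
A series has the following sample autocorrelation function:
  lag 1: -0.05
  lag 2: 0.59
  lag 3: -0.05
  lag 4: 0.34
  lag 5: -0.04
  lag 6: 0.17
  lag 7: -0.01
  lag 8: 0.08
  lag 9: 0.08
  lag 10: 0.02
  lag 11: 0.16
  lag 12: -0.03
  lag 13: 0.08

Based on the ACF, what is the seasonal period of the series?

2

The largest autocorrelation is r_2 = 0.59, with weaker echoes at lags 4 (0.34) and 6 (0.17); the remaining lags stay at or below 0.16.
The dominant spike at lag 2 indicates a seasonal period of 2.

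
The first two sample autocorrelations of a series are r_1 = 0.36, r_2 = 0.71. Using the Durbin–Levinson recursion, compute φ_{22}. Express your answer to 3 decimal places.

φ_{22} = (r_2 − r_1²) / (1 − r_1²)
r_1² = (0.36)² = 0.1296
Numerator = 0.71 − 0.1296 = 0.5804; denominator = 1 − 0.1296 = 0.8704
φ_{22} = 0.5804 / 0.8704 = 0.667

0.667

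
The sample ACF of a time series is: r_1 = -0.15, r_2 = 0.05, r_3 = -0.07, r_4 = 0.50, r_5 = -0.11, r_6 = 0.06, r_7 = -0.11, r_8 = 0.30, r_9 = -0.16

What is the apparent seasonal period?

The largest autocorrelation is r_4 = 0.50, with a weaker echo at lag 8 (0.30); the remaining lags stay at or below 0.06.
The dominant spike at lag 4 indicates a seasonal period of 4.

4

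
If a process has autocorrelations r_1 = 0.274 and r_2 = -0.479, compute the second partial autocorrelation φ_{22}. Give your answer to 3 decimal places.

φ_{22} = (r_2 − r_1²) / (1 − r_1²)
r_1² = (0.274)² = 0.075076
Numerator = -0.479 − 0.0751 = -0.5541; denominator = 1 − 0.0751 = 0.9249
φ_{22} = -0.5541 / 0.9249 = -0.599

-0.599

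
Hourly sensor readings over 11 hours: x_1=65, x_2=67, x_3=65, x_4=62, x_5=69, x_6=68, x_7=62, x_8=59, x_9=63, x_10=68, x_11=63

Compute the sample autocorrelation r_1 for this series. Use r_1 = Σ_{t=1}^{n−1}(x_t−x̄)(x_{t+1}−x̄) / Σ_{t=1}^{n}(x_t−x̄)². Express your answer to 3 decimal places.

Mean x̄ = (65 + 67 + 65 + 62 + 69 + 68 + 62 + 59 + 63 + 68 + 63)/11 = 64.6364
Numerator Σ_{t=1}^{10}(x_t−x̄)(x_{t+1}−x̄) = 8.1405
Denominator Σ(x_t−x̄)² = 98.5455
r_1 = 8.1405 / 98.5455 = 0.083

0.083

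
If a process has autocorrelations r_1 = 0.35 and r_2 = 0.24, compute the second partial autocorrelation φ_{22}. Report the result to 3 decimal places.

0.134

φ_{22} = (r_2 − r_1²) / (1 − r_1²)
r_1² = (0.35)² = 0.1225
Numerator = 0.24 − 0.1225 = 0.1175; denominator = 1 − 0.1225 = 0.8775
φ_{22} = 0.1175 / 0.8775 = 0.134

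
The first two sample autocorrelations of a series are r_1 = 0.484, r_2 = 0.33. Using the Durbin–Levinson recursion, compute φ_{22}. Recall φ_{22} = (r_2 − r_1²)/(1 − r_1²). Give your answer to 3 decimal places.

φ_{22} = (r_2 − r_1²) / (1 − r_1²)
r_1² = (0.484)² = 0.234256
Numerator = 0.33 − 0.2343 = 0.0957; denominator = 1 − 0.2343 = 0.7657
φ_{22} = 0.0957 / 0.7657 = 0.125

0.125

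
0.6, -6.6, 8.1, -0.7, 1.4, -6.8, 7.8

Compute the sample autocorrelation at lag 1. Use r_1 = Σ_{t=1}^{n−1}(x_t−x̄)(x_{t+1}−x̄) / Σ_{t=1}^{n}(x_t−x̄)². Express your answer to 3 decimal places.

Mean x̄ = (0.6 − 6.6 + 8.1 − 0.7 + 1.4 − 6.8 + 7.8)/7 = 0.5429
Numerator Σ_{t=1}^{6}(x_t−x̄)(x_{t+1}−x̄) = -124.4276
Denominator Σ(x_t−x̄)² = 216.9971
r_1 = -124.4276 / 216.9971 = -0.573

-0.573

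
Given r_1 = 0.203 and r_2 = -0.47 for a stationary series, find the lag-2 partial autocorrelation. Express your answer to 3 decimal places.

φ_{22} = (r_2 − r_1²) / (1 − r_1²)
r_1² = (0.203)² = 0.041209
Numerator = -0.47 − 0.0412 = -0.5112; denominator = 1 − 0.0412 = 0.9588
φ_{22} = -0.5112 / 0.9588 = -0.533

-0.533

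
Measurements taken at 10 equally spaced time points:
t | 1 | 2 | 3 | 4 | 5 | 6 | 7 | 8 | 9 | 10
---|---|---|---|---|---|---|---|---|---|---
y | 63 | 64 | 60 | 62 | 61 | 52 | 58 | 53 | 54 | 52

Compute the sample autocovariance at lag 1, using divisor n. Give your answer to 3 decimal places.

Mean ȳ = (63 + 64 + 60 + 62 + 61 + 52 + 58 + 53 + 54 + 52)/10 = 57.9000
Σ_{t=1}^{9}(y_t−ȳ)(y_{t+1}−ȳ) = 87.9900
γ_1 = 87.9900 / 10 = 8.799

8.799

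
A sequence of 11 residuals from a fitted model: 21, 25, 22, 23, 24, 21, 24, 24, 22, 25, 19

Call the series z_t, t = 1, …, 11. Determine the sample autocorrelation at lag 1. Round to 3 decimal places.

Mean z̄ = (21 + 25 + 22 + 23 + 24 + 21 + 24 + 24 + 22 + 25 + 19)/11 = 22.7273
Numerator Σ_{t=1}^{10}(z_t−z̄)(z_{t+1}−z̄) = -19.2562
Denominator Σ(z_t−z̄)² = 36.1818
r_1 = -19.2562 / 36.1818 = -0.532

-0.532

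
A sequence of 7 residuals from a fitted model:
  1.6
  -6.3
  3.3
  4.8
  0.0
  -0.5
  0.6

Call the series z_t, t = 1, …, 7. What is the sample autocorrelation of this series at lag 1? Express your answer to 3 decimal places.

Mean z̄ = (1.6 − 6.3 + 3.3 + 4.8 + 0.0 − 0.5 + 0.6)/7 = 0.5000
Numerator Σ_{t=1}^{6}(z_t−z̄)(z_{t+1}−z̄) = -16.2300
Denominator Σ(z_t−z̄)² = 75.0400
r_1 = -16.2300 / 75.0400 = -0.216

-0.216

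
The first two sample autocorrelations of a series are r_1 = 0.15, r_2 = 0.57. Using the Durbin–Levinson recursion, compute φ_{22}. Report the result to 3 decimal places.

φ_{22} = (r_2 − r_1²) / (1 − r_1²)
r_1² = (0.15)² = 0.0225
Numerator = 0.57 − 0.0225 = 0.5475; denominator = 1 − 0.0225 = 0.9775
φ_{22} = 0.5475 / 0.9775 = 0.560

0.560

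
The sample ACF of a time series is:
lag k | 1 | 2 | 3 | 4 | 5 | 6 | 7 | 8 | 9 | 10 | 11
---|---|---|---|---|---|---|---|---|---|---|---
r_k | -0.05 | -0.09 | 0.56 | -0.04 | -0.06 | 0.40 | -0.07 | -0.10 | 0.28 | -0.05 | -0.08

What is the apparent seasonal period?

The largest autocorrelation is r_3 = 0.56, with weaker echoes at lags 6 (0.40) and 9 (0.28); the remaining lags stay at or below -0.04.
The dominant spike at lag 3 indicates a seasonal period of 3.

3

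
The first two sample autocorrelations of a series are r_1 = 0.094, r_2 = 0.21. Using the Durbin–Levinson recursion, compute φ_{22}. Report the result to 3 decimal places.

φ_{22} = (r_2 − r_1²) / (1 − r_1²)
r_1² = (0.094)² = 0.008836
Numerator = 0.21 − 0.0088 = 0.2012; denominator = 1 − 0.0088 = 0.9912
φ_{22} = 0.2012 / 0.9912 = 0.203

0.203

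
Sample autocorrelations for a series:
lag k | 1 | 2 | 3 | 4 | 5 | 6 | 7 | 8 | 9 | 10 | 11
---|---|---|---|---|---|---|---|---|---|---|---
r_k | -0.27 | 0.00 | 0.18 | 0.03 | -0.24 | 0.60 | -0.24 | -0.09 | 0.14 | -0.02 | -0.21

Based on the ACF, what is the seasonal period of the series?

6

The largest autocorrelation is r_6 = 0.60; the remaining lags stay at or below 0.18.
The dominant spike at lag 6 indicates a seasonal period of 6.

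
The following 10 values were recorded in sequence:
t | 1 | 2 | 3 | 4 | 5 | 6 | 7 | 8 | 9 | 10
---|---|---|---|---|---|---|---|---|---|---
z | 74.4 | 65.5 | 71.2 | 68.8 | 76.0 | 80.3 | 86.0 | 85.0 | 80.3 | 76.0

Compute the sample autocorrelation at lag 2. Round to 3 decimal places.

Mean z̄ = (74.4 + 65.5 + 71.2 + 68.8 + 76.0 + 80.3 + 86.0 + 85.0 + 80.3 + 76.0)/10 = 76.3500
Numerator Σ_{t=1}^{8}(z_t−z̄)(z_{t+2}−z̄) = 129.8200
Denominator Σ(z_t−z̄)² = 404.4450
r_2 = 129.8200 / 404.4450 = 0.321

0.321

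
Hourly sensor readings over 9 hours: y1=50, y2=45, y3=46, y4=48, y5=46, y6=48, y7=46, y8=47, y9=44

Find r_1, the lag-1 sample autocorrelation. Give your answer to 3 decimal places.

Mean ȳ = (50 + 45 + 46 + 48 + 46 + 48 + 46 + 47 + 44)/9 = 46.6667
Numerator Σ_{t=1}^{8}(y_t−ȳ)(y_{t+1}−ȳ) = -9.1111
Denominator Σ(y_t−ȳ)² = 26.0000
r_1 = -9.1111 / 26.0000 = -0.350

-0.350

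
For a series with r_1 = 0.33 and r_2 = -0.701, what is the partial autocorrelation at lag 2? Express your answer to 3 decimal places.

φ_{22} = (r_2 − r_1²) / (1 − r_1²)
r_1² = (0.33)² = 0.1089
Numerator = -0.701 − 0.1089 = -0.8099; denominator = 1 − 0.1089 = 0.8911
φ_{22} = -0.8099 / 0.8911 = -0.909

-0.909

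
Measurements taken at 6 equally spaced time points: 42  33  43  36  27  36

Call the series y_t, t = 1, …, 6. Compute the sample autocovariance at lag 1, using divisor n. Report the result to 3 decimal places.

-6.366

Mean ȳ = (42 + 33 + 43 + 36 + 27 + 36)/6 = 36.1667
Deviations: 5.8333, -3.1667, 6.8333, -0.1667, -9.1667, -0.1667
Σ_{t=1}^{5}(y_t−ȳ)(y_{t+1}−ȳ) = -38.1944
γ_1 = -38.1944 / 6 = -6.366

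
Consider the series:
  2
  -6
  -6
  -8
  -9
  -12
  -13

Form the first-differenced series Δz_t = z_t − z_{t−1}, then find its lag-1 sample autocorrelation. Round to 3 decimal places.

-0.319

First differences Δz: -8, 0, -2, -1, -3, -1
Mean of differences = -2.5000
Numerator Σ(Δz_t−Δz̄)(Δz_{t+1}−Δz̄) = -13.2500
Denominator Σ(Δz_t−Δz̄)² = 41.5000
r_1(Δz) = -13.2500 / 41.5000 = -0.319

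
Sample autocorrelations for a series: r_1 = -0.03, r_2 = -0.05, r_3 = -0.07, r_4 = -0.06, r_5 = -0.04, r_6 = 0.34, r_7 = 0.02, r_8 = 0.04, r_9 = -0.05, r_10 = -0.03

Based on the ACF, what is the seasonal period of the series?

The largest autocorrelation is r_6 = 0.34; the remaining lags stay at or below 0.04.
The dominant spike at lag 6 indicates a seasonal period of 6.

6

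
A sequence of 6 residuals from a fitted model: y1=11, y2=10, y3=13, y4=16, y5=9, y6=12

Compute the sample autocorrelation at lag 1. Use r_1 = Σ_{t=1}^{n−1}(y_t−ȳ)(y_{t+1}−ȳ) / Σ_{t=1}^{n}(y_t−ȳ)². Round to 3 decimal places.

Mean ȳ = (11 + 10 + 13 + 16 + 9 + 12)/6 = 11.8333
Deviations from mean: -0.8333, -1.8333, 1.1667, 4.1667, -2.8333, 0.1667
Σ(y_t−ȳ)(y_{t+1}−ȳ) = (1.5278) + (-2.1389) + (4.8611) + (-11.8056) + (-0.4722) = -8.0278
Denominator Σ(y_t−ȳ)² = 30.8333
r_1 = -8.0278 / 30.8333 = -0.260

-0.260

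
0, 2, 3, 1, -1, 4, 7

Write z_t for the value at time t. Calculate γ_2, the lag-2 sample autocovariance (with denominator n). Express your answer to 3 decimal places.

Mean z̄ = (0 + 2 + 3 + 1 − 1 + 4 + 7)/7 = 2.2857
Deviations: -2.2857, -0.2857, 0.7143, -1.2857, -3.2857, 1.7143, 4.7143
Σ_{t=1}^{5}(z_t−z̄)(z_{t+2}−z̄) = -21.3061
γ_2 = -21.3061 / 7 = -3.044

-3.044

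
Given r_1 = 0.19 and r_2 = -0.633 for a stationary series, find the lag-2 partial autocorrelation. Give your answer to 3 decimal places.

φ_{22} = (r_2 − r_1²) / (1 − r_1²)
r_1² = (0.19)² = 0.0361
Numerator = -0.633 − 0.0361 = -0.6691; denominator = 1 − 0.0361 = 0.9639
φ_{22} = -0.6691 / 0.9639 = -0.694

-0.694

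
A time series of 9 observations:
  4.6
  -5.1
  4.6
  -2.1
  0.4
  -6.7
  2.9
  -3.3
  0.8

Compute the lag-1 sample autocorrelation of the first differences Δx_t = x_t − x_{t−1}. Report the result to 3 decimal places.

First differences Δx: -9.7, 9.7, -6.7, 2.5, -7.1, 9.6, -6.2, 4.1
Mean of differences = -0.4750
Numerator Σ(Δx_t−Δx̄)(Δx_{t+1}−Δx̄) = -346.0506
Denominator Σ(Δx_t−Δx̄)² = 435.3350
r_1(Δx) = -346.0506 / 435.3350 = -0.795

-0.795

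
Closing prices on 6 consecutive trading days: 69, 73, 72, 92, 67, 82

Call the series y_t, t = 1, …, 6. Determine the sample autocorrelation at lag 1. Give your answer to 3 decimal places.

-0.513

Mean ȳ = (69 + 73 + 72 + 92 + 67 + 82)/6 = 75.8333
Deviations from mean: -6.8333, -2.8333, -3.8333, 16.1667, -8.8333, 6.1667
Σ(y_t−ȳ)(y_{t+1}−ȳ) = (19.3611) + (10.8611) + (-61.9722) + (-142.8056) + (-54.4722) = -229.0278
Denominator Σ(y_t−ȳ)² = 446.8333
r_1 = -229.0278 / 446.8333 = -0.513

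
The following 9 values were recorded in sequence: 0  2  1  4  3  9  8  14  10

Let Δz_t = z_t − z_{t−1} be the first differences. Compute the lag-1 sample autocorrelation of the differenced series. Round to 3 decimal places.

-0.727

First differences Δz: 2, -1, 3, -1, 6, -1, 6, -4
Mean of differences = 1.2500
Numerator Σ(Δz_t−Δz̄)(Δz_{t+1}−Δz̄) = -66.5625
Denominator Σ(Δz_t−Δz̄)² = 91.5000
r_1(Δz) = -66.5625 / 91.5000 = -0.727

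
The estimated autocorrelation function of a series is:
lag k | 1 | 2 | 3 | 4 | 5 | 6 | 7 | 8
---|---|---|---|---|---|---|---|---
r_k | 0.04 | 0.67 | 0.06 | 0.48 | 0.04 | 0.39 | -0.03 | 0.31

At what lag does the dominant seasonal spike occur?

2

The largest autocorrelation is r_2 = 0.67, with weaker echoes at lags 4 (0.48), 6 (0.39) and 8 (0.31); the remaining lags stay at or below 0.06.
The dominant spike at lag 2 indicates a seasonal period of 2.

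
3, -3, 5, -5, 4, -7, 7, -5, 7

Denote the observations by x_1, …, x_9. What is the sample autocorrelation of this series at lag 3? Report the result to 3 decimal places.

-0.643

Mean x̄ = (3 − 3 + 5 − 5 + 4 − 7 + 7 − 5 + 7)/9 = 0.6667
Numerator Σ_{t=1}^{6}(x_t−x̄)(x_{t+3}−x̄) = -162.0000
Denominator Σ(x_t−x̄)² = 252.0000
r_3 = -162.0000 / 252.0000 = -0.643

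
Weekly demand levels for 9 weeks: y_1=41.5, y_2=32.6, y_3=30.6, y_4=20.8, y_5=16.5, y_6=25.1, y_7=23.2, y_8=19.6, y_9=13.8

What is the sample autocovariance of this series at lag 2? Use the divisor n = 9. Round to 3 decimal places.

Mean ȳ = (41.5 + 32.6 + 30.6 + 20.8 + 16.5 + 25.1 + 23.2 + 19.6 + 13.8)/9 = 24.8556
Σ_{t=1}^{7}(y_t−ȳ)(y_{t+2}−ȳ) = 46.0672
γ_2 = 46.0672 / 9 = 5.119

5.119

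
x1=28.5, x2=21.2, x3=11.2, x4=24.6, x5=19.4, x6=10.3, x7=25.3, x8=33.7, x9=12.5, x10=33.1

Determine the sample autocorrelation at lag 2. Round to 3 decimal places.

Mean x̄ = (28.5 + 21.2 + 11.2 + 24.6 + 19.4 + 10.3 + 25.3 + 33.7 + 12.5 + 33.1)/10 = 21.9800
Numerator Σ_{t=1}^{8}(x_t−x̄)(x_{t+2}−x̄) = -121.7208
Denominator Σ(x_t−x̄)² = 671.1760
r_2 = -121.7208 / 671.1760 = -0.181

-0.181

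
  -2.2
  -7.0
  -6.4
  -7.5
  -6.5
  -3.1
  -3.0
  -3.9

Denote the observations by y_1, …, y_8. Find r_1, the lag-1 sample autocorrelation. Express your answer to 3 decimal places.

0.250

Mean ȳ = (-2.2 − 7.0 − 6.4 − 7.5 − 6.5 − 3.1 − 3.0 − 3.9)/8 = -4.9500
Deviations from mean: 2.7500, -2.0500, -1.4500, -2.5500, -1.5500, 1.8500, 1.9500, 1.0500
Σ(y_t−ȳ)(y_{t+1}−ȳ) = (-5.6375) + (2.9725) + (3.6975) + (3.9525) + (-2.8675) + (3.6075) + (2.0475) = 7.7725
Denominator Σ(y_t−ȳ)² = 31.1000
r_1 = 7.7725 / 31.1000 = 0.250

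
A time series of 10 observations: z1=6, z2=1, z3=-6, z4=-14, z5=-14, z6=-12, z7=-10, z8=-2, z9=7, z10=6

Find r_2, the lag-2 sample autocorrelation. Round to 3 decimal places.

0.053

Mean z̄ = (6 + 1 − 6 − 14 − 14 − 12 − 10 − 2 + 7 + 6)/10 = -3.8000
Numerator Σ_{t=1}^{8}(z_t−z̄)(z_{t+2}−z̄) = 34.7200
Denominator Σ(z_t−z̄)² = 653.6000
r_2 = 34.7200 / 653.6000 = 0.053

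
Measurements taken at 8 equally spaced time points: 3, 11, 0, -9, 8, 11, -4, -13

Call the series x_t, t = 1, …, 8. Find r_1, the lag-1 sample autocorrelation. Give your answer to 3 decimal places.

0.072

Mean x̄ = (3 + 11 + 0 − 9 + 8 + 11 − 4 − 13)/8 = 0.8750
Deviations from mean: 2.1250, 10.1250, -0.8750, -9.8750, 7.1250, 10.1250, -4.8750, -13.8750
Numerator Σ_{t=1}^{7}(x_t−x̄)(x_{t+1}−x̄) = 41.3594
Denominator Σ(x_t−x̄)² = 574.8750
r_1 = 41.3594 / 574.8750 = 0.072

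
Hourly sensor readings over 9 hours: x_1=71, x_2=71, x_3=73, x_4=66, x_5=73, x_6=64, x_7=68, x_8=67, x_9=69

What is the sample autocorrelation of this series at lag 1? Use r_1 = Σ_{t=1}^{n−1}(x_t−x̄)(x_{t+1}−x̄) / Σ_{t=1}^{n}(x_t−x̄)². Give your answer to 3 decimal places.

-0.316

Mean x̄ = (71 + 71 + 73 + 66 + 73 + 64 + 68 + 67 + 69)/9 = 69.1111
Numerator Σ_{t=1}^{8}(x_t−x̄)(x_{t+1}−x̄) = -24.9012
Denominator Σ(x_t−x̄)² = 78.8889
r_1 = -24.9012 / 78.8889 = -0.316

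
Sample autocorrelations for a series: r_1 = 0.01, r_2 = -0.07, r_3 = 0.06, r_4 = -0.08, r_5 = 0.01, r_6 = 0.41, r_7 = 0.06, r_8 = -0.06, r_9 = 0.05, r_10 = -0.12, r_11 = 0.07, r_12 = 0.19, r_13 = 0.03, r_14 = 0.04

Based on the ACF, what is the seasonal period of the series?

6

The largest autocorrelation is r_6 = 0.41, with a weaker echo at lag 12 (0.19); the remaining lags stay at or below 0.07.
The dominant spike at lag 6 indicates a seasonal period of 6.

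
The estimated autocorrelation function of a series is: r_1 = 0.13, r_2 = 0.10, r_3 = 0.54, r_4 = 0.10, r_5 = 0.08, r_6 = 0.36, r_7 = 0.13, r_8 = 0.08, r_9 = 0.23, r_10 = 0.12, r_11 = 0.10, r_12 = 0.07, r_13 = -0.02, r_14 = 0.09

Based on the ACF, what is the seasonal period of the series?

3

The largest autocorrelation is r_3 = 0.54, with weaker echoes at lags 6 (0.36) and 9 (0.23); the remaining lags stay at or below 0.13.
The dominant spike at lag 3 indicates a seasonal period of 3.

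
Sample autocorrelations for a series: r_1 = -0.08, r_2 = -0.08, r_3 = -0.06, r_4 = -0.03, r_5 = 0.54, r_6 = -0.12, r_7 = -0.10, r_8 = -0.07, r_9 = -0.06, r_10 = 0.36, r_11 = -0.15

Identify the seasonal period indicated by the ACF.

5

The largest autocorrelation is r_5 = 0.54, with a weaker echo at lag 10 (0.36); the remaining lags stay at or below -0.03.
The dominant spike at lag 5 indicates a seasonal period of 5.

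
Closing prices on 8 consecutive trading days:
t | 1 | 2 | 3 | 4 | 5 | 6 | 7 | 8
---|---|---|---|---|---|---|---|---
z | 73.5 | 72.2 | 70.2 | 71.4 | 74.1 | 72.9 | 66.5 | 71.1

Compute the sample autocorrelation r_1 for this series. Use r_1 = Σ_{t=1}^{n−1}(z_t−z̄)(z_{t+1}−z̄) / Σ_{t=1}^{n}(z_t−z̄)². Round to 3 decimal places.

Mean z̄ = (73.5 + 72.2 + 70.2 + 71.4 + 74.1 + 72.9 + 66.5 + 71.1)/8 = 71.4875
Deviations from mean: 2.0125, 0.7125, -1.2875, -0.0875, 2.6125, 1.4125, -4.9875, -0.3875
Σ(z_t−z̄)(z_{t+1}−z̄) = (1.4339) + (-0.9173) + (0.1127) + (-0.2286) + (3.6902) + (-7.0448) + (1.9327) = -1.0214
Denominator Σ(z_t−z̄)² = 40.0688
r_1 = -1.0214 / 40.0688 = -0.025

-0.025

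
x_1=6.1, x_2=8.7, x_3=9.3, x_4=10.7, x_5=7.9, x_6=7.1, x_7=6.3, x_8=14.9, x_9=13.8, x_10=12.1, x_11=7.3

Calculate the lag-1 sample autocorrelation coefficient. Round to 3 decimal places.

0.260

Mean x̄ = (6.1 + 8.7 + 9.3 + 10.7 + 7.9 + 7.1 + 6.3 + 14.9 + 13.8 + 12.1 + 7.3)/11 = 9.4727
Numerator Σ_{t=1}^{10}(x_t−x̄)(x_{t+1}−x̄) = 23.7838
Denominator Σ(x_t−x̄)² = 91.4818
r_1 = 23.7838 / 91.4818 = 0.260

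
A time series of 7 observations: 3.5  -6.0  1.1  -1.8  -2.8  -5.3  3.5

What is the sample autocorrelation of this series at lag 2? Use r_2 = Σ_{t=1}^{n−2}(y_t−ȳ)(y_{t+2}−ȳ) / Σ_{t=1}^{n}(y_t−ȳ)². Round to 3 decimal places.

Mean ȳ = (3.5 − 6.0 + 1.1 − 1.8 − 2.8 − 5.3 + 3.5)/7 = -1.1143
Deviations from mean: 4.6143, -4.8857, 2.2143, -0.6857, -1.6857, -4.1857, 4.6143
Numerator Σ_{t=1}^{5}(y_t−ȳ)(y_{t+2}−ȳ) = 4.9267
Denominator Σ(y_t−ȳ)² = 92.1886
r_2 = 4.9267 / 92.1886 = 0.053

0.053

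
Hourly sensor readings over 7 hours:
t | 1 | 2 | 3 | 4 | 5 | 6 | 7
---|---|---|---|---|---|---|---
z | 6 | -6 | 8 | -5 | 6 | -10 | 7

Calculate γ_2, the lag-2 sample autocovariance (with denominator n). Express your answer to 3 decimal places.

29.831

Mean z̄ = (6 − 6 + 8 − 5 + 6 − 10 + 7)/7 = 0.8571
Σ_{t=1}^{5}(z_t−z̄)(z_{t+2}−z̄) = 208.8163
γ_2 = 208.8163 / 7 = 29.831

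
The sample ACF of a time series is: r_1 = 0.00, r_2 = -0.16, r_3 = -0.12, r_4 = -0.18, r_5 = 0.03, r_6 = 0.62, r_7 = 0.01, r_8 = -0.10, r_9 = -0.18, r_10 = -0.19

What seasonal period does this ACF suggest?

6

The largest autocorrelation is r_6 = 0.62; the remaining lags stay at or below 0.03.
The dominant spike at lag 6 indicates a seasonal period of 6.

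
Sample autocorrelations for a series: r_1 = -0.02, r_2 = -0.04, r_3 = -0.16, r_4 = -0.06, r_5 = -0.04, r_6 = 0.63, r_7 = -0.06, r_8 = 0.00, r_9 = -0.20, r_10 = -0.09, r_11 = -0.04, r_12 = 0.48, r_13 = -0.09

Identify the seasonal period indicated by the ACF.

The largest autocorrelation is r_6 = 0.63, with a weaker echo at lag 12 (0.48); the remaining lags stay at or below 0.00.
The dominant spike at lag 6 indicates a seasonal period of 6.

6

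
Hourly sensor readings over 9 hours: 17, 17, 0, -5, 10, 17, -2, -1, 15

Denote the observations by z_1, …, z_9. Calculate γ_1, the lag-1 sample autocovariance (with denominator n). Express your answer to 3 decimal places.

3.657

Mean z̄ = (17 + 17 + 0 − 5 + 10 + 17 − 2 − 1 + 15)/9 = 7.5556
Σ_{t=1}^{8}(z_t−z̄)(z_{t+1}−z̄) = 32.9136
γ_1 = 32.9136 / 9 = 3.657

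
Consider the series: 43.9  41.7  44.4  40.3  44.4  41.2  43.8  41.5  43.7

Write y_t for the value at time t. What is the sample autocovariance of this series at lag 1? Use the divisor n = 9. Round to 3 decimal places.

Mean ȳ = (43.9 + 41.7 + 44.4 + 40.3 + 44.4 + 41.2 + 43.8 + 41.5 + 43.7)/9 = 42.7667
Σ_{t=1}^{8}(y_t−ȳ)(y_{t+1}−ȳ) = -17.6778
γ_1 = -17.6778 / 9 = -1.964

-1.964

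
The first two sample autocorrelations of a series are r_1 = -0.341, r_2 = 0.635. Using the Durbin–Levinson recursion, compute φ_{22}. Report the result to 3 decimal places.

φ_{22} = (r_2 − r_1²) / (1 − r_1²)
r_1² = (-0.341)² = 0.116281
Numerator = 0.635 − 0.1163 = 0.5187; denominator = 1 − 0.1163 = 0.8837
φ_{22} = 0.5187 / 0.8837 = 0.587

0.587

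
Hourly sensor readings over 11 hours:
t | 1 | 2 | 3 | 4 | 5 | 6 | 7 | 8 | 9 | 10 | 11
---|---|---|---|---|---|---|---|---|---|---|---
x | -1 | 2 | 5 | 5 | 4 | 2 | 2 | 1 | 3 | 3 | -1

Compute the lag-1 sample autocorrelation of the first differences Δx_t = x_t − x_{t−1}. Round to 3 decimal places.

First differences Δx: 3, 3, 0, -1, -2, 0, -1, 2, 0, -4
Mean of differences = 0.0000
Numerator Σ(Δx_t−Δx̄)(Δx_{t+1}−Δx̄) = 9.0000
Denominator Σ(Δx_t−Δx̄)² = 44.0000
r_1(Δx) = 9.0000 / 44.0000 = 0.205

0.205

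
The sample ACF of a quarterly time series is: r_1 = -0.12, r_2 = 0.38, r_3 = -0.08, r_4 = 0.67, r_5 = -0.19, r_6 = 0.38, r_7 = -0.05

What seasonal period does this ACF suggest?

4

The largest autocorrelation is r_4 = 0.67; the remaining lags stay at or below 0.38.
The dominant spike at lag 4 indicates a seasonal period of 4.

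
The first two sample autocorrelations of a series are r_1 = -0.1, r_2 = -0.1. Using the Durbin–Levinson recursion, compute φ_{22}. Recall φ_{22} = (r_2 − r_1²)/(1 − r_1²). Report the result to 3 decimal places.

φ_{22} = (r_2 − r_1²) / (1 − r_1²)
r_1² = (-0.1)² = 0.01
Numerator = -0.1 − 0.0100 = -0.1100; denominator = 1 − 0.0100 = 0.9900
φ_{22} = -0.1100 / 0.9900 = -0.111

-0.111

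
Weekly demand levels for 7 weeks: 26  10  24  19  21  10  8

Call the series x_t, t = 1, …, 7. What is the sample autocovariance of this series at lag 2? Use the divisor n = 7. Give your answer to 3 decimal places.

4.117

Mean x̄ = (26 + 10 + 24 + 19 + 21 + 10 + 8)/7 = 16.8571
Σ_{t=1}^{5}(x_t−x̄)(x_{t+2}−x̄) = 28.8163
γ_2 = 28.8163 / 7 = 4.117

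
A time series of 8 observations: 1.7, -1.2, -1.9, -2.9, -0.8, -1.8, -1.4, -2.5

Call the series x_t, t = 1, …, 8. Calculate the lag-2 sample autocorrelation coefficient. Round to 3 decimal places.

-0.074

Mean x̄ = (1.7 − 1.2 − 1.9 − 2.9 − 0.8 − 1.8 − 1.4 − 2.5)/8 = -1.3500
Deviations from mean: 3.0500, 0.1500, -0.5500, -1.5500, 0.5500, -0.4500, -0.0500, -1.1500
Σ(x_t−x̄)(x_{t+2}−x̄) = (-1.6775) + (-0.2325) + (-0.3025) + (0.6975) + (-0.0275) + (0.5175) = -1.0250
Denominator Σ(x_t−x̄)² = 13.8600
r_2 = -1.0250 / 13.8600 = -0.074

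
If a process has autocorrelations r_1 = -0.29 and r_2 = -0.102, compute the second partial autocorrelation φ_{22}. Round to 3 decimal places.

φ_{22} = (r_2 − r_1²) / (1 − r_1²)
r_1² = (-0.29)² = 0.0841
Numerator = -0.102 − 0.0841 = -0.1861; denominator = 1 − 0.0841 = 0.9159
φ_{22} = -0.1861 / 0.9159 = -0.203

-0.203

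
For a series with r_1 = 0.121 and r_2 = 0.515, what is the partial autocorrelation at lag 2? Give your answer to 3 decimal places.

0.508

φ_{22} = (r_2 − r_1²) / (1 − r_1²)
r_1² = (0.121)² = 0.014641
Numerator = 0.515 − 0.0146 = 0.5004; denominator = 1 − 0.0146 = 0.9854
φ_{22} = 0.5004 / 0.9854 = 0.508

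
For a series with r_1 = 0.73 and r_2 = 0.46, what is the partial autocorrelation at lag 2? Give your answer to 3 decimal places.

-0.156

φ_{22} = (r_2 − r_1²) / (1 − r_1²)
r_1² = (0.73)² = 0.5329
Numerator = 0.46 − 0.5329 = -0.0729; denominator = 1 − 0.5329 = 0.4671
φ_{22} = -0.0729 / 0.4671 = -0.156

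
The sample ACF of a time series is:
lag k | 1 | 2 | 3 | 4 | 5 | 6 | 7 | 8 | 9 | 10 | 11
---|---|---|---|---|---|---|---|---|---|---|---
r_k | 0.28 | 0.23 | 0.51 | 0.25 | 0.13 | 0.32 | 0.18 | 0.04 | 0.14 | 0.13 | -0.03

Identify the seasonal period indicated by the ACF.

3

The largest autocorrelation is r_3 = 0.51, with a weaker echo at lag 6 (0.32); the remaining lags stay at or below 0.28. The elevated value at lag 1 (0.28), dropping to 0.23 at lag 2, reflects decaying short-term dependence rather than seasonality.
The dominant spike at lag 3 indicates a seasonal period of 3.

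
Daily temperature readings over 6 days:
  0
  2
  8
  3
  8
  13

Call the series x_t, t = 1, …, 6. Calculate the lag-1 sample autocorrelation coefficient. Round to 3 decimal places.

0.144

Mean x̄ = (0 + 2 + 8 + 3 + 8 + 13)/6 = 5.6667
Σ(x_t−x̄)(x_{t+1}−x̄) = (20.7778) + (-8.5556) + (-6.2222) + (-6.2222) + (17.1111) = 16.8889
Denominator Σ(x_t−x̄)² = 117.3333
r_1 = 16.8889 / 117.3333 = 0.144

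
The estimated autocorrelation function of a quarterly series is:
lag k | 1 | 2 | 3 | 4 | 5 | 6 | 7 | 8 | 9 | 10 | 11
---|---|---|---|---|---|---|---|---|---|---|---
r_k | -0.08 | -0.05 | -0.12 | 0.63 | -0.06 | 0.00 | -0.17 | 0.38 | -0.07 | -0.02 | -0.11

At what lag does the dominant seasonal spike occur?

The largest autocorrelation is r_4 = 0.63, with a weaker echo at lag 8 (0.38); the remaining lags stay at or below 0.00.
The dominant spike at lag 4 indicates a seasonal period of 4.

4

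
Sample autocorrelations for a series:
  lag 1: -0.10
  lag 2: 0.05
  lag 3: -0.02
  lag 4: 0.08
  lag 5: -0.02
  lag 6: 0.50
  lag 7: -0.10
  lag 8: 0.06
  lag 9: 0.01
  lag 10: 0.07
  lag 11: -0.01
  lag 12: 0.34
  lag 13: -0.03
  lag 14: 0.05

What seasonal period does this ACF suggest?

The largest autocorrelation is r_6 = 0.50, with a weaker echo at lag 12 (0.34); the remaining lags stay at or below 0.08.
The dominant spike at lag 6 indicates a seasonal period of 6.

6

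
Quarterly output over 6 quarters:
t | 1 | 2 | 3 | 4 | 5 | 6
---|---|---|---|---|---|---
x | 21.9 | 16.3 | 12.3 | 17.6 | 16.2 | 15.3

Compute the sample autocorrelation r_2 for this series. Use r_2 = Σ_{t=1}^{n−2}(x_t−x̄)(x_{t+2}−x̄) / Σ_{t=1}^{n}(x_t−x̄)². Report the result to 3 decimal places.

Mean x̄ = (21.9 + 16.3 + 12.3 + 17.6 + 16.2 + 15.3)/6 = 16.6000
Deviations from mean: 5.3000, -0.3000, -4.3000, 1.0000, -0.4000, -1.3000
Numerator Σ_{t=1}^{4}(x_t−x̄)(x_{t+2}−x̄) = -22.6700
Denominator Σ(x_t−x̄)² = 49.5200
r_2 = -22.6700 / 49.5200 = -0.458

-0.458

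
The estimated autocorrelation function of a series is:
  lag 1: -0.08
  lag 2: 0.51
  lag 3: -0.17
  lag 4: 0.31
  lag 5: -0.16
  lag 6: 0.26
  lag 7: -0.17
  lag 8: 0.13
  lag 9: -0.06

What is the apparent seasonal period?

2

The largest autocorrelation is r_2 = 0.51, with weaker echoes at lags 4 (0.31) and 6 (0.26); the remaining lags stay at or below 0.13.
The dominant spike at lag 2 indicates a seasonal period of 2.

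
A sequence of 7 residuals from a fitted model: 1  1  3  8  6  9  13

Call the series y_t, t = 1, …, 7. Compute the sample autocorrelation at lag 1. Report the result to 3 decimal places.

0.451

Mean ȳ = (1 + 1 + 3 + 8 + 6 + 9 + 13)/7 = 5.8571
Σ(y_t−ȳ)(y_{t+1}−ȳ) = (23.5918) + (13.8776) + (-6.1224) + (0.3061) + (0.4490) + (22.4490) = 54.5510
Denominator Σ(y_t−ȳ)² = 120.8571
r_1 = 54.5510 / 120.8571 = 0.451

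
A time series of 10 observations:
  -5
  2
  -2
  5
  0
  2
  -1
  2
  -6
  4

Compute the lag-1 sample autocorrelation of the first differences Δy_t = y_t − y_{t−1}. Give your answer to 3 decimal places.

First differences Δy: 7, -4, 7, -5, 2, -3, 3, -8, 10
Mean of differences = 1.0000
Numerator Σ(Δy_t−Δȳ)(Δy_{t+1}−Δȳ) = -213.0000
Denominator Σ(Δy_t−Δȳ)² = 316.0000
r_1(Δy) = -213.0000 / 316.0000 = -0.674

-0.674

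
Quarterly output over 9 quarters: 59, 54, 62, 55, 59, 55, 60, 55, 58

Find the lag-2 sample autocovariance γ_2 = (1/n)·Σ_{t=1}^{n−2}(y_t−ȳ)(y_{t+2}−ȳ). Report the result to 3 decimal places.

Mean ȳ = (59 + 54 + 62 + 55 + 59 + 55 + 60 + 55 + 58)/9 = 57.4444
Σ_{t=1}^{7}(y_t−ȳ)(y_{t+2}−ȳ) = 39.9383
γ_2 = 39.9383 / 9 = 4.438

4.438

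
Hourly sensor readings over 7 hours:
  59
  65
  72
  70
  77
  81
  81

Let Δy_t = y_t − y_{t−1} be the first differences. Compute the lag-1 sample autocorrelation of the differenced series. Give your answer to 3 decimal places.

First differences Δy: 6, 7, -2, 7, 4, 0
Mean of differences = 3.6667
Numerator Σ(Δy_t−Δȳ)(Δy_{t+1}−Δȳ) = -30.1111
Denominator Σ(Δy_t−Δȳ)² = 73.3333
r_1(Δy) = -30.1111 / 73.3333 = -0.411

-0.411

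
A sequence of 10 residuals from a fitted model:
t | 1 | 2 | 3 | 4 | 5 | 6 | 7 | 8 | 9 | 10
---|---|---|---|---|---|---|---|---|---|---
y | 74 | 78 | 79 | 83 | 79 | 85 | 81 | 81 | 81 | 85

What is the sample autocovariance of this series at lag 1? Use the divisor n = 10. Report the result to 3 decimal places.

1.044

Mean ȳ = (74 + 78 + 79 + 83 + 79 + 85 + 81 + 81 + 81 + 85)/10 = 80.6000
Σ_{t=1}^{9}(y_t−ȳ)(y_{t+1}−ȳ) = 10.4400
γ_1 = 10.4400 / 10 = 1.044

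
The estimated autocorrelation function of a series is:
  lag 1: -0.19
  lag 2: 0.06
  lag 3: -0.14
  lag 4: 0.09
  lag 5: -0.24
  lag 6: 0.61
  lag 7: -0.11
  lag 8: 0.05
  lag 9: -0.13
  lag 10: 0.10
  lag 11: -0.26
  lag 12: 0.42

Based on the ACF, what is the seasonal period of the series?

The largest autocorrelation is r_6 = 0.61, with a weaker echo at lag 12 (0.42); the remaining lags stay at or below 0.10.
The dominant spike at lag 6 indicates a seasonal period of 6.

6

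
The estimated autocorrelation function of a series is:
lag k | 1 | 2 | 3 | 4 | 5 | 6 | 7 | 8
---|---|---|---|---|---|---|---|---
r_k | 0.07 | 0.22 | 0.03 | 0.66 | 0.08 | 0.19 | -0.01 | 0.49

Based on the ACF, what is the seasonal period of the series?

4

The largest autocorrelation is r_4 = 0.66, with a weaker echo at lag 8 (0.49); the remaining lags stay at or below 0.22.
The dominant spike at lag 4 indicates a seasonal period of 4.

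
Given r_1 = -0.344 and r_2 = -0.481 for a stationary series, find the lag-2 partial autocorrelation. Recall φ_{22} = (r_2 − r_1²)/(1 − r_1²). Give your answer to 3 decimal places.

φ_{22} = (r_2 − r_1²) / (1 − r_1²)
r_1² = (-0.344)² = 0.118336
Numerator = -0.481 − 0.1183 = -0.5993; denominator = 1 − 0.1183 = 0.8817
φ_{22} = -0.5993 / 0.8817 = -0.680

-0.680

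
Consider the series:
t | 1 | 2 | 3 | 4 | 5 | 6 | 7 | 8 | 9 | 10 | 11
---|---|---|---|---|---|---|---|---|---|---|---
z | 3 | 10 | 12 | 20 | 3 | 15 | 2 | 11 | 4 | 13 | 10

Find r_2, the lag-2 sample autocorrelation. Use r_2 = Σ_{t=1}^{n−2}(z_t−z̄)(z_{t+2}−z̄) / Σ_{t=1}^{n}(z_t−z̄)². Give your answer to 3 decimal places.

0.395

Mean z̄ = (3 + 10 + 12 + 20 + 3 + 15 + 2 + 11 + 4 + 13 + 10)/11 = 9.3636
Numerator Σ_{t=1}^{9}(z_t−z̄)(z_{t+2}−z̄) = 131.2810
Denominator Σ(z_t−z̄)² = 332.5455
r_2 = 131.2810 / 332.5455 = 0.395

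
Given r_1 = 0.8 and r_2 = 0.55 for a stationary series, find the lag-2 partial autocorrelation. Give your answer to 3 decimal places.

-0.250

φ_{22} = (r_2 − r_1²) / (1 − r_1²)
r_1² = (0.8)² = 0.64
Numerator = 0.55 − 0.6400 = -0.0900; denominator = 1 − 0.6400 = 0.3600
φ_{22} = -0.0900 / 0.3600 = -0.250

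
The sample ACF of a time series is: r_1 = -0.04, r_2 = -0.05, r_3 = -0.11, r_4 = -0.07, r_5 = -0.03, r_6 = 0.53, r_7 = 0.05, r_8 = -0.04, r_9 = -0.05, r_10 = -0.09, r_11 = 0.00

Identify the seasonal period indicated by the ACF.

The largest autocorrelation is r_6 = 0.53; the remaining lags stay at or below 0.05.
The dominant spike at lag 6 indicates a seasonal period of 6.

6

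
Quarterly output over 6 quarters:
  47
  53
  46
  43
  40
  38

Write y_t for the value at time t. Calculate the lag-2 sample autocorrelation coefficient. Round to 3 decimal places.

-0.041

Mean ȳ = (47 + 53 + 46 + 43 + 40 + 38)/6 = 44.5000
Σ(y_t−ȳ)(y_{t+2}−ȳ) = (3.7500) + (-12.7500) + (-6.7500) + (9.7500) = -6.0000
Denominator Σ(y_t−ȳ)² = 145.5000
r_2 = -6.0000 / 145.5000 = -0.041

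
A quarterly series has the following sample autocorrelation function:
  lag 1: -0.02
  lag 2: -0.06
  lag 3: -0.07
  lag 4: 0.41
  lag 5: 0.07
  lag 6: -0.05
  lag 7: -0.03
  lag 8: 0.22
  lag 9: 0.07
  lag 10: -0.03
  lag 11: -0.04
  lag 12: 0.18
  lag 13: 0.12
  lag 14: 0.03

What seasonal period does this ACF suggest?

The largest autocorrelation is r_4 = 0.41, with weaker echoes at lags 8 (0.22) and 12 (0.18); the remaining lags stay at or below 0.12.
The dominant spike at lag 4 indicates a seasonal period of 4.

4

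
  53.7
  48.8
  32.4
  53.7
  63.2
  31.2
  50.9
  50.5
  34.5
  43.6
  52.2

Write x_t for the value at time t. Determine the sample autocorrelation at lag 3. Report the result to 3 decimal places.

Mean x̄ = (53.7 + 48.8 + 32.4 + 53.7 + 63.2 + 31.2 + 50.9 + 50.5 + 34.5 + 43.6 + 52.2)/11 = 46.7909
Numerator Σ_{t=1}^{8}(x_t−x̄)(x_{t+3}−x̄) = 592.9007
Denominator Σ(x_t−x̄)² = 1040.0891
r_3 = 592.9007 / 1040.0891 = 0.570

0.570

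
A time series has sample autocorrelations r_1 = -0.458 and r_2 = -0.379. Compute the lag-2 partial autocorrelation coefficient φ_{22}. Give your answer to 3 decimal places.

φ_{22} = (r_2 − r_1²) / (1 − r_1²)
r_1² = (-0.458)² = 0.209764
Numerator = -0.379 − 0.2098 = -0.5888; denominator = 1 − 0.2098 = 0.7902
φ_{22} = -0.5888 / 0.7902 = -0.745

-0.745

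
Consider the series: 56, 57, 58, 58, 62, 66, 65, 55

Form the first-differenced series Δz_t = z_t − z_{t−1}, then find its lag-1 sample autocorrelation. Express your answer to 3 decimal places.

First differences Δz: 1, 1, 0, 4, 4, -1, -10
Mean of differences = -0.1429
Numerator Σ(Δz_t−Δz̄)(Δz_{t+1}−Δz̄) = 24.1224
Denominator Σ(Δz_t−Δz̄)² = 134.8571
r_1(Δz) = 24.1224 / 134.8571 = 0.179

0.179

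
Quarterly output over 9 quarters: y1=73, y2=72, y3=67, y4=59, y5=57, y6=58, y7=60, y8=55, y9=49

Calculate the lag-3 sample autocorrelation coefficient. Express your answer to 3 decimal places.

-0.045

Mean ȳ = (73 + 72 + 67 + 59 + 57 + 58 + 60 + 55 + 49)/9 = 61.1111
Σ(y_t−ȳ)(y_{t+3}−ȳ) = (-25.0988) + (-44.7654) + (-18.3210) + (2.3457) + (25.1235) + (37.6790) = -23.0370
Denominator Σ(y_t−ȳ)² = 510.8889
r_3 = -23.0370 / 510.8889 = -0.045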